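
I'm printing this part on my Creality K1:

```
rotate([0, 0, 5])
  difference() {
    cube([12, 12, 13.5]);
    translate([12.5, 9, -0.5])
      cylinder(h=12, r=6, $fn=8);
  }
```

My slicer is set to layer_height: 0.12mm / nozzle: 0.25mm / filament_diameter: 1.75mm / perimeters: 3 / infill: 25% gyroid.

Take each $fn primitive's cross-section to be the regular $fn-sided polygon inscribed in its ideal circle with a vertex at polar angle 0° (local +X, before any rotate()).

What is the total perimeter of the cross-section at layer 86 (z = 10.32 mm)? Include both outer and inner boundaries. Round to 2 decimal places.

At z = 10.32 mm: the cube is present — its section is the full 12×12 rectangle (perimeter 48.00 mm); the r=6 cylinder at (12.5, 9) contributes a regular 8-gon of circumradius 6 (perimeter = 2·8·6.000·sin(180°/8) = 36.74 mm); Taking the first minus the rest: starting from the 12×12 cube, the r=6 cylinder at (12.5, 9) partially overlaps it — only the 37.14 mm² overlap (of its 101.82 mm²) is removed, clipping the outline — boundary = 46.84 mm; (whole slice rotated 5° about Z — lengths, areas and connectivity unchanged). Overall, the cross-section is a single solid region. Total boundary length (outer) = 46.84 mm.

46.84 mm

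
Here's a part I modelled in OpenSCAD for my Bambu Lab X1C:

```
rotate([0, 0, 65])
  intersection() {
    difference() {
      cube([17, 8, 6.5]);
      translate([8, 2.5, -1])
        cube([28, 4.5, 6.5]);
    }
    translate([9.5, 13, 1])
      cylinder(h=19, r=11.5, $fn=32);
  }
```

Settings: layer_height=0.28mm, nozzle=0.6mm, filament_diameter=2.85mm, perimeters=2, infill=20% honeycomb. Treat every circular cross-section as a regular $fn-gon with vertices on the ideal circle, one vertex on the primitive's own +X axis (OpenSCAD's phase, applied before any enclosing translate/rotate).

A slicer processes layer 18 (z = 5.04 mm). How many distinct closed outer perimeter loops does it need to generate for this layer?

At z = 5.04 mm: the cube is present — its section is the full 17×8 rectangle; the 28×4.5 cube at (8, 2.5) contributes its full rectangle; Subtracting the remaining from the first: starting from the 17×8 cube, the 28×4.5 cube at (8, 2.5) partially overlaps it — only the 40.50 mm² overlap (of its 126.00 mm²) is removed, clipping the outline — 1 connected region; the r=11.5 cylinder at (9.5, 13) contributes a regular 32-gon of circumradius 11.5; After intersecting: the r=11.5 cylinder at (9.5, 13) partially overlaps the result so far; clipping to the common part keeps 50.88 mm² — 1 connected region; (whole slice rotated 65° about Z — lengths, areas and connectivity unchanged). The result has 1 disconnected region.

1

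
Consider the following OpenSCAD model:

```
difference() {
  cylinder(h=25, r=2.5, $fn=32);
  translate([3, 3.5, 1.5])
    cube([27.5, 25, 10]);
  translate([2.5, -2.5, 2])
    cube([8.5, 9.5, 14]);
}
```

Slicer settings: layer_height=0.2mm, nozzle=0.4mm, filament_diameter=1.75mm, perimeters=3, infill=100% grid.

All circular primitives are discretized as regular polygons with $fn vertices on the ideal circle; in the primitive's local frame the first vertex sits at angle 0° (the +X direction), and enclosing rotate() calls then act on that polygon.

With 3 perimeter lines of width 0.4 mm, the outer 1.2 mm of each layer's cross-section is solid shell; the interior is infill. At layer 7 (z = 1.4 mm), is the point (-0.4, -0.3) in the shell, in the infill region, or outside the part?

infill

At z = 1.4 mm: the cylinder: section is a regular 32-gon, circumradius r=2.5; the cube at (3, 3.5) is not intersected at this z (z outside [1.5, 11.5]); the cube at (2.5, -2.5) is not intersected at this z (z outside [2, 16]); Taking the first minus the rest: none of the subtracted shapes is present at this height, so the r=2.5 cylinder is unchanged — 1 connected region. Overall, the cross-section is a single solid region. The nearest boundary edge runs (-2.08, -1.39)→(-1.77, -1.77); distance from the point to it = 1.99 mm. The point is inside the cross-section and 1.99 mm from the nearest boundary — more than the 1.2 mm shell width (3 × 0.4), so it's in the infill interior.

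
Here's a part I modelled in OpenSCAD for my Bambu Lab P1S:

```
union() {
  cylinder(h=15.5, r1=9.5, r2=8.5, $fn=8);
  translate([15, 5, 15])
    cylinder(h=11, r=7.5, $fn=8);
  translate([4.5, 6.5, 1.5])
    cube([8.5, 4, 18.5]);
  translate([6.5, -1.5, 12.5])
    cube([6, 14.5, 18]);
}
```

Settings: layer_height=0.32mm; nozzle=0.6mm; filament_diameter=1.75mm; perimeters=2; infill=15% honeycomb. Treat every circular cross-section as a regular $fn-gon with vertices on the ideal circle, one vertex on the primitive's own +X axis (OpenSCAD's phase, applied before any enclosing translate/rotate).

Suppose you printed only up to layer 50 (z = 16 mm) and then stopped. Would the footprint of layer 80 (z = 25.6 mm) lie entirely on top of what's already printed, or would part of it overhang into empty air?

Compare the two slices. At z = 16: the cone does not reach this height (z outside [0, 15.5]); the r=7.5 cylinder at (15, 5) contributes a regular 8-gon of circumradius 7.5 (area = (8/2)·7.500²·sin(360°/8) = 159.10 mm²); the cube at (4.5, 6.5) (footprint 8.5×4) is included at this height (area 34.00 mm²); the cube at (6.5, -1.5) (footprint 6×14.5) is included at this height (area 87.00 mm²); Taking the union: the regions partially overlap — summed areas 280.10 mm² minus the doubly-counted overlap 70.64 mm² gives 209.46 mm² — area = 209.46 mm². At z = 25.6: the cone is not intersected at this z (z outside [0, 15.5]); the r=7.5 cylinder at (15, 5) contributes a regular 8-gon of circumradius 7.5 (area = (8/2)·7.500²·sin(360°/8) = 159.10 mm²); the cube at (4.5, 6.5) is not intersected at this z (z outside [1.5, 20]); the cube at (6.5, -1.5) is present — its section is the full 6×14.5 rectangle (area 87.00 mm²); Merging all regions: the regions partially overlap — summed areas 246.10 mm² minus the doubly-counted overlap 44.64 mm² gives 201.46 mm² — area = 201.46 mm². Checking containment: the cross-section at z = 25.6 is a subset of the cross-section at z = 16.

entirely on top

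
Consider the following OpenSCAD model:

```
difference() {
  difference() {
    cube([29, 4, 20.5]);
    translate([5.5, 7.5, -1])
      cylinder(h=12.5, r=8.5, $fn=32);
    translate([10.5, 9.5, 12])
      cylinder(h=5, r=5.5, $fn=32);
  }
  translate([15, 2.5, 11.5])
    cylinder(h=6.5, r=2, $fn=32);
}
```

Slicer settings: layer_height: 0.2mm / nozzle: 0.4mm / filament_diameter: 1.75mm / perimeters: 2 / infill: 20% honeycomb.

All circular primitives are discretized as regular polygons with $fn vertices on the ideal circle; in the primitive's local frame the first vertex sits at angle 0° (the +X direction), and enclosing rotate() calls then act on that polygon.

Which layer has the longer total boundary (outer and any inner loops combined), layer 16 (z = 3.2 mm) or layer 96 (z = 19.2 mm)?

layer 96 (z = 19.2 mm)

Layer 16 (z = 3.2): the cube (footprint 29×4) is included at this height (perimeter 66.00 mm); the r=8.5 cylinder at (5.5, 7.5) gives a regular 32-gon of circumradius 8.5 (constant along its height) (perimeter = 2·32·8.500·sin(180°/32) = 53.32 mm); the cylinder at (10.5, 9.5) is absent (z outside [12, 17]); Taking the first minus the rest: starting from the 29×4 cube, the r=8.5 cylinder at (5.5, 7.5) partially overlaps it — only the 46.24 mm² overlap (of its 225.52 mm²) is removed, clipping the outline — boundary = 49.58 mm; the cylinder at (15, 2.5) is absent (z outside [11.5, 18]); After the difference (first − rest): none of the subtracted shapes is present at this height, so that combined region is unchanged — boundary = 49.58 mm. So its perimeter = 49.58 mm. Layer 96 (z = 19.2): the cube is present — its section is the full 29×4 rectangle (perimeter 66.00 mm); the cylinder at (5.5, 7.5) is not intersected at this z (z outside [-1, 11.5]); the cylinder at (10.5, 9.5) does not reach this height (z outside [12, 17]); Taking the first minus the rest: none of the subtracted shapes is present at this height, so the 29×4 cube is unchanged — boundary = 66.00 mm; the cylinder at (15, 2.5) is absent (z outside [11.5, 18]); Subtracting the remaining from the first: none of the subtracted shapes is present at this height, so the result so far is unchanged — boundary = 66.00 mm. So its perimeter = 66.00 mm. Layer 96 is larger (66.00 vs 49.58 mm).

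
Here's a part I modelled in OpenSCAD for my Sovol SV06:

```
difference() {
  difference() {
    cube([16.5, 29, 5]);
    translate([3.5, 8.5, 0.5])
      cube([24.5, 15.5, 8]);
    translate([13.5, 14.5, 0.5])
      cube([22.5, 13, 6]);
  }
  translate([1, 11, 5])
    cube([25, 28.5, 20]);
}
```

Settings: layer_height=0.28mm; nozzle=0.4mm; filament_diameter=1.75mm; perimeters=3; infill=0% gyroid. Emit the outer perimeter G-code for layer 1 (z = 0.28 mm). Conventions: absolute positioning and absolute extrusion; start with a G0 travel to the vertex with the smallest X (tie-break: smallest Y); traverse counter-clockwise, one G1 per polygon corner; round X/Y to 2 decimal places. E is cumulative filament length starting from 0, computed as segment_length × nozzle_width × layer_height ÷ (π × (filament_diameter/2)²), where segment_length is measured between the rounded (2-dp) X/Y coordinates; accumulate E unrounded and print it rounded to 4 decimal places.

G0 X0.00 Y0.00 Z0.28
G1 X16.50 Y0.00 E0.7683
G1 X16.50 Y29.00 E2.1187
G1 X0.00 Y29.00 E2.8870
G1 X0.00 Y0.00 E4.2373

At z = 0.28 mm: the cube (footprint 16.5×29) is included at this height; the cube at (3.5, 8.5) is not intersected at this z (z outside [0.5, 8.5]); the cube at (13.5, 14.5) does not reach this height (z outside [0.5, 6.5]); Taking the first minus the rest: none of the subtracted shapes is present at this height, so the 16.5×29 cube is unchanged — 1 connected region; the cube at (1, 11) is not intersected at this z (z outside [5, 25]); After the difference (first − rest): none of the subtracted shapes is present at this height, so the result so far is unchanged — 1 connected region. The outline is a single polygon with 4 vertices. Extrusion per mm of travel: 0.4 × 0.28 / (π × 0.875²) = 0.046564. Accumulating E over each segment gives final E = 4.2373.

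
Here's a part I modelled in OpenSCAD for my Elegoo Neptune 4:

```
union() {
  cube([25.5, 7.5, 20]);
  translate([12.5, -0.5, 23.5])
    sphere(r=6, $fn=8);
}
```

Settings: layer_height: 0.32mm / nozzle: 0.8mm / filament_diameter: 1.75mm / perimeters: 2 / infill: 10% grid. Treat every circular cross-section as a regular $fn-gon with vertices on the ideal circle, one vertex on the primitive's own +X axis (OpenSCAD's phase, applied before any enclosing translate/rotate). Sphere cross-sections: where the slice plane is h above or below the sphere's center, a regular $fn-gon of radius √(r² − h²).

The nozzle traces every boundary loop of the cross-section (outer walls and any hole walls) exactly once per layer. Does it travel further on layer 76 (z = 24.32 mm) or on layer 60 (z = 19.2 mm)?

Layer 76 (z = 24.32): the cube does not reach this height (z outside [0, 20]); the sphere at (12.5, -0.5): section is a regular 8-gon, circumradius = √(r²−h²) = √(6²−0.82²) = 5.944 (perimeter = 2·8·5.944·sin(180°/8) = 36.39 mm); Merging all regions: only the r=6 sphere at (12.5, -0.5) is present, so the union is just that shape — boundary = 36.39 mm. So its perimeter = 36.39 mm. Layer 60 (z = 19.2): the cube (footprint 25.5×7.5) is included at this height (perimeter 66.00 mm); the sphere at (12.5, -0.5): section is a regular 8-gon, circumradius = √(r²−h²) = √(6²−4.3²) = 4.184 (perimeter = 2·8·4.184·sin(180°/8) = 25.62 mm); Combining (union): the regions partially overlap (shared area 20.68 mm²), so the edge portions inside another operand are dropped and the merged outline is re-measured after clipping — boundary = 71.94 mm. So its perimeter = 71.94 mm. Layer 60 is larger (71.94 vs 36.39 mm).

layer 60 (z = 19.2 mm)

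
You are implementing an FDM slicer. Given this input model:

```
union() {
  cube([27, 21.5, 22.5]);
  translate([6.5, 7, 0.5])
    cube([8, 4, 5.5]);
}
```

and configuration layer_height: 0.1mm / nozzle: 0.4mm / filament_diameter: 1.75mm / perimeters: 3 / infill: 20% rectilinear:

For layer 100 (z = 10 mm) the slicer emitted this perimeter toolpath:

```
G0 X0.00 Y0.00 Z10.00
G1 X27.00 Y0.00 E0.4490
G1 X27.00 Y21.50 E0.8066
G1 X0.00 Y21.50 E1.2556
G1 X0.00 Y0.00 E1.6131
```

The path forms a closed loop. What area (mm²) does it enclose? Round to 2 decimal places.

Apply the shoelace formula to the sequence of (X, Y) vertices; enclosed area = 580.50 mm².

580.50 mm²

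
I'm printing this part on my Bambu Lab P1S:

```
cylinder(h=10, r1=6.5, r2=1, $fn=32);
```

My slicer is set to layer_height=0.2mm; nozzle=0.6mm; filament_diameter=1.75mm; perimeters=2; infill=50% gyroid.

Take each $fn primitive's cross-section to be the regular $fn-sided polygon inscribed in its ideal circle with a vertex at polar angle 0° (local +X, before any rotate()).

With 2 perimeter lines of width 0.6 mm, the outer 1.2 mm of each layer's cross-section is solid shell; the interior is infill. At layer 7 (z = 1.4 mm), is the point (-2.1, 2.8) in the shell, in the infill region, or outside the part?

infill

At z = 1.4 mm: the cone contributes a regular 32-gon of circumradius 5.730 (interpolated between r1=6.5 and r2=1 at t=0.140). Overall, the cross-section is a single solid region. The nearest boundary edge runs (-3.18, 4.76)→(-4.05, 4.05); distance from the point to it = 2.21 mm. The point is inside the cross-section and 2.21 mm from the nearest boundary — more than the 1.2 mm shell width (2 × 0.6), so it's in the infill interior.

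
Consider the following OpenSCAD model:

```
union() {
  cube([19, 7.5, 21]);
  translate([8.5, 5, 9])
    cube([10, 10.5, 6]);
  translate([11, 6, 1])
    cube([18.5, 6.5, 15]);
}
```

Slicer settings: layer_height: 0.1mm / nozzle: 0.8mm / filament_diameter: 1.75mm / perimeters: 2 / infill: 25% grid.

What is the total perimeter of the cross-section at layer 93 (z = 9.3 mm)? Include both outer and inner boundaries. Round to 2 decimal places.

At z = 9.3 mm: the 19×7.5 cube contributes its full rectangle (perimeter 53.00 mm); the 10×10.5 cube at (8.5, 5) contributes its full rectangle (perimeter 41.00 mm); the cube at (11, 6) (footprint 18.5×6.5) is included at this height (perimeter 50.00 mm); Merging all regions: the regions partially overlap (shared area 74.50 mm²), so the edge portions inside another operand are dropped and the merged outline is re-measured after clipping — boundary = 90.00 mm. Overall, the cross-section is a single solid region. Total boundary length (outer) = 90.00 mm.

90.00 mm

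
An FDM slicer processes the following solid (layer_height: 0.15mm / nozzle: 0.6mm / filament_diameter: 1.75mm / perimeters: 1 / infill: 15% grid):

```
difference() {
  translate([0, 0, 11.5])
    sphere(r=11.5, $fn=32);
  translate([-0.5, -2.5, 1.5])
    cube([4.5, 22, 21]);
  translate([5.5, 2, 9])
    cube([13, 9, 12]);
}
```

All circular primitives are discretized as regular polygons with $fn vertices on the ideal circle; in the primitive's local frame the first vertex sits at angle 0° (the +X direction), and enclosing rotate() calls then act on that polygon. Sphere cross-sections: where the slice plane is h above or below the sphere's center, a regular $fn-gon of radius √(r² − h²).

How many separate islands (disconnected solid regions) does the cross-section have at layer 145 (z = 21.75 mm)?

1

At z = 21.75 mm: the r=11.5 sphere slices to a regular 32-gon of circumradius 5.214 (√(r²−h²) with h=10.25 from center); the 4.5×22 cube at (-0.5, -2.5) contributes its full rectangle; the cube at (5.5, 2) is absent (z outside [9, 21]); After the difference (first − rest): starting from the r=11.5 sphere, the 4.5×22 cube at (-0.5, -2.5) partially overlaps it — only the 32.34 mm² overlap (of its 99.00 mm²) is removed, clipping the outline — 1 connected region. Overall, the cross-section is a single solid region. Island count = 1.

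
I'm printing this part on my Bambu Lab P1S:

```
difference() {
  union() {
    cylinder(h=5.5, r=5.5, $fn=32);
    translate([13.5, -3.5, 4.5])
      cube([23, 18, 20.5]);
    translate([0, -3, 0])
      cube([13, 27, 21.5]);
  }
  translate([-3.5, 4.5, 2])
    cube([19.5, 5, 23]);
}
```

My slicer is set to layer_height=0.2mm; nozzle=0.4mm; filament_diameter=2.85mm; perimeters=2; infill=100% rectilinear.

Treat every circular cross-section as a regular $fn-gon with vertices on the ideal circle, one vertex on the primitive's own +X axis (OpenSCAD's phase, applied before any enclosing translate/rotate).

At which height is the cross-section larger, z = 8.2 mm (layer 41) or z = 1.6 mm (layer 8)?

Layer 41 (z = 8.2): the cylinder does not reach this height (z outside [0, 5.5]); the cube at (13.5, -3.5) is present — its section is the full 23×18 rectangle (area 414.00 mm²); the cube at (0, -3) is present — its section is the full 13×27 rectangle (area 351.00 mm²); Merging all regions: the 2 present regions are separate (no shared area or edge), so areas and boundary lengths simply add and each stays a separate island — area = 765.00 mm²; the cube at (-3.5, 4.5) is present — its section is the full 19.5×5 rectangle (area 97.50 mm²); After the difference (first − rest): starting from the result so far (765.00 mm²), the 19.5×5 cube at (-3.5, 4.5) partially overlaps it — only the 77.50 mm² overlap (of its 97.50 mm²) is removed, clipping the outline — area = 687.50 mm². So its area = 687.50 mm². Layer 8 (z = 1.6): the r=5.5 cylinder contributes a regular 32-gon of circumradius 5.5 (area = (32/2)·5.500²·sin(360°/32) = 94.42 mm²); the cube at (13.5, -3.5) does not reach this height (z outside [4.5, 25]); the cube at (0, -3) (footprint 13×27) is included at this height (area 351.00 mm²); Merging all regions: the regions partially overlap — summed areas 445.42 mm² minus the doubly-counted overlap 39.19 mm² gives 406.23 mm² — area = 406.23 mm²; the cube at (-3.5, 4.5) is not intersected at this z (z outside [2, 25]); Taking the first minus the rest: none of the subtracted shapes is present at this height, so the result so far is unchanged — area = 406.23 mm². So its area = 406.23 mm². Layer 41 is larger (687.50 vs 406.23 mm²).

layer 41 (z = 8.2 mm)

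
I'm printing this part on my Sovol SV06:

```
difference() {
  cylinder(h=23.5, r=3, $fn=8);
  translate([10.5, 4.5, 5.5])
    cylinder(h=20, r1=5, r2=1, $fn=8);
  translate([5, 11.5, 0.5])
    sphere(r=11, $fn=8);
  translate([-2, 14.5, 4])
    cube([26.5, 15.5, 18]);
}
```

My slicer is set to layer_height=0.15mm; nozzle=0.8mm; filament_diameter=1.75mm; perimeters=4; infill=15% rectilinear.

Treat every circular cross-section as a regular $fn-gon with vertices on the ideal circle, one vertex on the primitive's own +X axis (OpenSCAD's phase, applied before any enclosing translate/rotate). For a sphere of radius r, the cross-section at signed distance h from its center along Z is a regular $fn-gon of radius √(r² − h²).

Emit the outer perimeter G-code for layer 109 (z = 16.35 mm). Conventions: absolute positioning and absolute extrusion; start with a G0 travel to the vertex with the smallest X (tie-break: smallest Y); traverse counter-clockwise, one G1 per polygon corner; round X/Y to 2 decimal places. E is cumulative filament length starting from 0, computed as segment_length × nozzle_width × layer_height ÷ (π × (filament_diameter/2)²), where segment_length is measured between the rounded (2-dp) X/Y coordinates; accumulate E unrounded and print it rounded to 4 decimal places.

At z = 16.35 mm: the cylinder: section is a regular 8-gon, circumradius r=3; the cone at (10.5, 4.5) contributes a regular 8-gon of circumradius 2.830 (interpolated between r1=5 and r2=1 at t=0.543); the sphere at (5, 11.5) is absent (|z−center|=15.850 > r=11); the cube at (-2, 14.5) is present — its section is the full 26.5×15.5 rectangle; After the difference (first − rest): starting from the r=3 cylinder, the cone at (10.5, 4.5) misses the remaining region (no effect); the 26.5×15.5 cube at (-2, 14.5) misses the remaining region (no effect) — 1 connected region. The outline is a single polygon with 8 vertices. Extrusion per mm of travel: 0.8 × 0.15 / (π × 0.875²) = 0.049890. Accumulating E over each segment gives final E = 0.9161.

G0 X-3.00 Y0.00 Z16.35
G1 X-2.12 Y-2.12 E0.1145
G1 X0.00 Y-3.00 E0.2290
G1 X2.12 Y-2.12 E0.3436
G1 X3.00 Y0.00 E0.4581
G1 X2.12 Y2.12 E0.5726
G1 X0.00 Y3.00 E0.6871
G1 X-2.12 Y2.12 E0.8016
G1 X-3.00 Y0.00 E0.9161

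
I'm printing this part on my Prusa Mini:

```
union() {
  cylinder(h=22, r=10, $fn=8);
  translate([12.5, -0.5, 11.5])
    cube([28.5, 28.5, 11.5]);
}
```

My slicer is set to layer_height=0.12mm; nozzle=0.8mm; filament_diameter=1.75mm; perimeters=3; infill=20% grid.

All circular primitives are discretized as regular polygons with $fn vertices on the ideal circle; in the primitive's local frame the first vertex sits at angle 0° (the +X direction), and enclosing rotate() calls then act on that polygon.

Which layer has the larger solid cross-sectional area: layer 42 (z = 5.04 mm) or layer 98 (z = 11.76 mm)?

Layer 42 (z = 5.04): the r=10 cylinder gives a regular 8-gon of circumradius 10 (constant along its height) (area = (8/2)·10.000²·sin(360°/8) = 282.84 mm²); the cube at (12.5, -0.5) is not intersected at this z (z outside [11.5, 23]); Merging all regions: only the r=10 cylinder is present, so the union is just that shape — area = 282.84 mm². So its area = 282.84 mm². Layer 98 (z = 11.76): the r=10 cylinder contributes a regular 8-gon of circumradius 10 (area = (8/2)·10.000²·sin(360°/8) = 282.84 mm²); the cube at (12.5, -0.5) (footprint 28.5×28.5) is included at this height (area 812.25 mm²); Combining (union): the 2 present regions are separate (no shared area or edge), so areas and boundary lengths simply add and each stays a separate island — area = 1095.09 mm². So its area = 1095.09 mm². Layer 98 is larger (1095.09 vs 282.84 mm²).

layer 98 (z = 11.76 mm)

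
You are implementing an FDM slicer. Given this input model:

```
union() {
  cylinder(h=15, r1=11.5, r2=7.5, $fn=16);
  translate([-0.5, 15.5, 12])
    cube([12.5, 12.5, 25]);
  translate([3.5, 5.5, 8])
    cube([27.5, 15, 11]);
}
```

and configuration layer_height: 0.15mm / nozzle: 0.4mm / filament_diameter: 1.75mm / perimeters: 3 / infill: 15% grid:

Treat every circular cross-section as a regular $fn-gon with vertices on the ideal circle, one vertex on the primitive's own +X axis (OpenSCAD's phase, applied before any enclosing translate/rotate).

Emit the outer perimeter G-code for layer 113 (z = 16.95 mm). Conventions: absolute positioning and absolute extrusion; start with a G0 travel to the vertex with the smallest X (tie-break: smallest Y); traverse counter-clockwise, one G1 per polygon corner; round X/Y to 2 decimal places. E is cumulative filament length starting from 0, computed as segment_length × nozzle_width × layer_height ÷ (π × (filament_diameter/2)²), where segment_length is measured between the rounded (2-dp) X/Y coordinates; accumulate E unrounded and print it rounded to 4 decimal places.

G0 X-0.50 Y15.50 Z16.95
G1 X3.50 Y15.50 E0.0998
G1 X3.50 Y5.50 E0.3492
G1 X31.00 Y5.50 E1.0352
G1 X31.00 Y20.50 E1.4094
G1 X12.00 Y20.50 E1.8834
G1 X12.00 Y28.00 E2.0704
G1 X-0.50 Y28.00 E2.3823
G1 X-0.50 Y15.50 E2.6941

At z = 16.95 mm: the cone does not reach this height (z outside [0, 15]); the cube at (-0.5, 15.5) (footprint 12.5×12.5) is included at this height; the cube at (3.5, 5.5) is present — its section is the full 27.5×15 rectangle; Combining (union): the regions partially overlap (shared area 42.50 mm²), so overlapping operands fuse into one piece — 1 connected region. The outline is a single polygon with 8 vertices. Extrusion per mm of travel: 0.4 × 0.15 / (π × 0.875²) = 0.024945. Accumulating E over each segment gives final E = 2.6941.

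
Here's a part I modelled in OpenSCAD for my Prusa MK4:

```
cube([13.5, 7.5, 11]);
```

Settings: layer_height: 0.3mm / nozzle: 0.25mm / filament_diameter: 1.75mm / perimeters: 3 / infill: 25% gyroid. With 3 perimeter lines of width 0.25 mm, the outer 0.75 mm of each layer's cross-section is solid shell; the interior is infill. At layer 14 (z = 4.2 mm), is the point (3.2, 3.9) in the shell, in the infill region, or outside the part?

At z = 4.2 mm: the 13.5×7.5 cube contributes its full rectangle. Overall, the cross-section is a single solid region. The nearest boundary edge runs (0.00, 7.50)→(0.00, 0.00); distance from the point to it = 3.20 mm. The point is inside the cross-section and 3.20 mm from the nearest boundary — more than the 0.75 mm shell width (3 × 0.25), so it's in the infill interior.

infill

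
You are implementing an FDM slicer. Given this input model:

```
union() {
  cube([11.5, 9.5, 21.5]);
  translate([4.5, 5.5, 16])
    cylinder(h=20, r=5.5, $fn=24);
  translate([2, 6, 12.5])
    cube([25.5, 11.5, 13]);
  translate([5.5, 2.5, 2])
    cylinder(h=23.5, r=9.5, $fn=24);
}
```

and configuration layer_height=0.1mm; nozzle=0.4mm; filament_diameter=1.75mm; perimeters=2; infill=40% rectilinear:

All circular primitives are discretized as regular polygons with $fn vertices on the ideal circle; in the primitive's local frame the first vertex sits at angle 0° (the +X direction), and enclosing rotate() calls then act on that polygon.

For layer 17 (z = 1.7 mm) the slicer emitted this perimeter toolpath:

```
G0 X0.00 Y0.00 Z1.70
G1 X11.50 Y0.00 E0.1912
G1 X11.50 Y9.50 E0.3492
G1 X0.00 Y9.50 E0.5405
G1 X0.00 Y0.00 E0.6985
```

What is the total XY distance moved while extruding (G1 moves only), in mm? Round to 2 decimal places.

42.00 mm

Sum the Euclidean lengths of each G1 segment: total = 42.00 mm.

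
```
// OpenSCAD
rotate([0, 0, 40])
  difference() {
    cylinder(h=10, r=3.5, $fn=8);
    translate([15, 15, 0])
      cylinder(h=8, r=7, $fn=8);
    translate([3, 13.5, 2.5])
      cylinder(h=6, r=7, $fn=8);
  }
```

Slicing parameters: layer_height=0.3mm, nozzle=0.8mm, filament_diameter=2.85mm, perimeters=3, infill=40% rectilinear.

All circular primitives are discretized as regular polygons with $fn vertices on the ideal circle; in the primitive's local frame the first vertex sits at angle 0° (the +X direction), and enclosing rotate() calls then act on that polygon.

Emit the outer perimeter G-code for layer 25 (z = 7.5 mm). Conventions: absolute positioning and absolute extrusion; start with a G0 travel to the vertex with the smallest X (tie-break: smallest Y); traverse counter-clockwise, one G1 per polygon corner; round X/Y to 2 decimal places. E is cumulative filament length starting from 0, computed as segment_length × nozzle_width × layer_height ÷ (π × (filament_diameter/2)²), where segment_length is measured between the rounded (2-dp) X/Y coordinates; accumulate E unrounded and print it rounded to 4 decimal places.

G0 X-3.49 Y0.31 Z7.50
G1 X-2.68 Y-2.25 E0.1010
G1 X-0.31 Y-3.49 E0.2016
G1 X2.25 Y-2.68 E0.3027
G1 X3.49 Y-0.31 E0.4033
G1 X2.68 Y2.25 E0.5043
G1 X0.31 Y3.49 E0.6049
G1 X-2.25 Y2.68 E0.7059
G1 X-3.49 Y0.31 E0.8066

At z = 7.5 mm: the r=3.5 cylinder gives a regular 8-gon of circumradius 3.5 (constant along its height); the r=7 cylinder at (15, 15) contributes a regular 8-gon of circumradius 7; the r=7 cylinder at (3, 13.5) gives a regular 8-gon of circumradius 7 (constant along its height); Taking the first minus the rest: starting from the r=3.5 cylinder, the r=7 cylinder at (15, 15) misses the remaining region (no effect); the r=7 cylinder at (3, 13.5) misses the remaining region (no effect) — 1 connected region; (whole slice rotated 40° about Z — lengths, areas and connectivity unchanged). The outline is a single polygon with 8 vertices. Extrusion per mm of travel: 0.8 × 0.3 / (π × 1.425²) = 0.037621. Accumulating E over each segment gives final E = 0.8066.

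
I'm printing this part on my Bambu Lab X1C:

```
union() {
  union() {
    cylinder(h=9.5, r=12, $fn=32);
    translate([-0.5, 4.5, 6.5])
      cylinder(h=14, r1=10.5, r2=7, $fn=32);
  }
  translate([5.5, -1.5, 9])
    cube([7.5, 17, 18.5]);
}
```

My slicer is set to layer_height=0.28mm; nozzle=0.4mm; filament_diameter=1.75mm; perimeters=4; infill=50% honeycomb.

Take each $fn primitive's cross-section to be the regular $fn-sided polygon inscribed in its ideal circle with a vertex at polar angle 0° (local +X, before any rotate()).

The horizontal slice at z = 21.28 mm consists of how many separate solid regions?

1

At z = 21.28 mm: the cylinder is absent (z outside [0, 9.5]); the cone at (-0.5, 4.5) is absent (z outside [6.5, 20.5]); Merging all regions: nothing is present at this height; the 7.5×17 cube at (5.5, -1.5) contributes its full rectangle; Taking the union: only the 7.5×17 cube at (5.5, -1.5) is present, so the union is just that shape — 1 connected region. The result has 1 disconnected region.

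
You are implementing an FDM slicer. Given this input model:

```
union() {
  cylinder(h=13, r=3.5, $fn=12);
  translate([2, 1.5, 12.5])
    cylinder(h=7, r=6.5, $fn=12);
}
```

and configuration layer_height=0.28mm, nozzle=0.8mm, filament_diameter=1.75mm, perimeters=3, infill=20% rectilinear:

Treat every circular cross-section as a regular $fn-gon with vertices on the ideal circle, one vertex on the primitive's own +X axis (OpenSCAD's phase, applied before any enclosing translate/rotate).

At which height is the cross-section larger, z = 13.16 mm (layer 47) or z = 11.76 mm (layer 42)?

layer 47 (z = 13.16 mm)

Layer 47 (z = 13.16): the cylinder is absent (z outside [0, 13]); the cylinder at (2, 1.5): section is a regular 12-gon, circumradius r=6.5 (area = (12/2)·6.500²·sin(360°/12) = 126.75 mm²); Merging all regions: only the r=6.5 cylinder at (2, 1.5) is present, so the union is just that shape — area = 126.75 mm². So its area = 126.75 mm². Layer 42 (z = 11.76): the cylinder: section is a regular 12-gon, circumradius r=3.5 (area = (12/2)·3.500²·sin(360°/12) = 36.75 mm²); the cylinder at (2, 1.5) does not reach this height (z outside [12.5, 19.5]); Merging all regions: only the r=3.5 cylinder is present, so the union is just that shape — area = 36.75 mm². So its area = 36.75 mm². Layer 47 is larger (126.75 vs 36.75 mm²).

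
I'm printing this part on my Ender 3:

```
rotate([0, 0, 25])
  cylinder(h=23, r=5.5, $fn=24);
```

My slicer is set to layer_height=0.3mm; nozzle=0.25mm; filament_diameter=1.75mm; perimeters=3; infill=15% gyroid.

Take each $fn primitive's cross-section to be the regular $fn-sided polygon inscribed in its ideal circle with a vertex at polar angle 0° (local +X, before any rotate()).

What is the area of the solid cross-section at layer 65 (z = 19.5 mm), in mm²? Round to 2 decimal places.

At z = 19.5 mm: the cylinder: section is a regular 24-gon, circumradius r=5.5 (area = (24/2)·5.500²·sin(360°/24) = 93.95 mm²); (whole slice rotated 25° about Z — lengths, areas and connectivity unchanged). Overall, the cross-section is a single solid region. Net area = 93.95 mm².

93.95 mm²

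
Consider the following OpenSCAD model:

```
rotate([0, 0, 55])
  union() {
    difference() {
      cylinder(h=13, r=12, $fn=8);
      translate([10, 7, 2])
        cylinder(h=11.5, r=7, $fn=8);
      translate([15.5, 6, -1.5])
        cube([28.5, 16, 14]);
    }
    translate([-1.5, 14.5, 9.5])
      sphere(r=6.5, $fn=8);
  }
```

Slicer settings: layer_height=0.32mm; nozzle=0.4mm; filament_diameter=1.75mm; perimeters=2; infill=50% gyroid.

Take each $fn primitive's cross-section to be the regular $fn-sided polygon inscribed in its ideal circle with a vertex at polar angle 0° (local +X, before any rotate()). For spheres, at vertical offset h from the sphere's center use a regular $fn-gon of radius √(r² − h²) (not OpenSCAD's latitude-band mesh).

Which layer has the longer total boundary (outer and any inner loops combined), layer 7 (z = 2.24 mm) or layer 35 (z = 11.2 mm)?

layer 35 (z = 11.2 mm)

Layer 7 (z = 2.24): the r=12 cylinder contributes a regular 8-gon of circumradius 12 (perimeter = 2·8·12.000·sin(180°/8) = 73.48 mm); the r=7 cylinder at (10, 7) gives a regular 8-gon of circumradius 7 (constant along its height) (perimeter = 2·8·7.000·sin(180°/8) = 42.86 mm); the 28.5×16 cube at (15.5, 6) contributes its full rectangle (perimeter 89.00 mm); Taking the first minus the rest: starting from the r=12 cylinder, the r=7 cylinder at (10, 7) partially overlaps it — only the 50.13 mm² overlap (of its 138.59 mm²) is removed, clipping the outline; the 28.5×16 cube at (15.5, 6) misses the remaining region (no effect) — boundary = 76.59 mm; the sphere at (-1.5, 14.5) is absent (|z−center|=7.260 > r=6.5); Combining (union): only the result so far is present, so the union is just that shape — boundary = 76.59 mm; (rotated 55° about Z; rotation is an isometry so areas/perimeters/island counts are preserved). So its perimeter = 76.59 mm. Layer 35 (z = 11.2): the cylinder: section is a regular 8-gon, circumradius r=12 (perimeter = 2·8·12.000·sin(180°/8) = 73.48 mm); the cylinder at (10, 7): section is a regular 8-gon, circumradius r=7 (perimeter = 2·8·7.000·sin(180°/8) = 42.86 mm); the cube at (15.5, 6) (footprint 28.5×16) is included at this height (perimeter 89.00 mm); Taking the first minus the rest: starting from the r=12 cylinder, the r=7 cylinder at (10, 7) partially overlaps it — only the 50.13 mm² overlap (of its 138.59 mm²) is removed, clipping the outline; the 28.5×16 cube at (15.5, 6) misses the remaining region (no effect) — boundary = 76.59 mm; the r=6.5 sphere at (-1.5, 14.5) slices to a regular 8-gon of circumradius 6.274 (√(r²−h²) with h=1.7 from center) (perimeter = 2·8·6.274·sin(180°/8) = 38.41 mm); Combining (union): the regions partially overlap (shared area 16.50 mm²), so the edge portions inside another operand are dropped and the merged outline is re-measured after clipping — boundary = 96.22 mm; (rotated 55° about Z; rotation is an isometry so areas/perimeters/island counts are preserved). So its perimeter = 96.22 mm. Layer 35 is larger (96.22 vs 76.59 mm).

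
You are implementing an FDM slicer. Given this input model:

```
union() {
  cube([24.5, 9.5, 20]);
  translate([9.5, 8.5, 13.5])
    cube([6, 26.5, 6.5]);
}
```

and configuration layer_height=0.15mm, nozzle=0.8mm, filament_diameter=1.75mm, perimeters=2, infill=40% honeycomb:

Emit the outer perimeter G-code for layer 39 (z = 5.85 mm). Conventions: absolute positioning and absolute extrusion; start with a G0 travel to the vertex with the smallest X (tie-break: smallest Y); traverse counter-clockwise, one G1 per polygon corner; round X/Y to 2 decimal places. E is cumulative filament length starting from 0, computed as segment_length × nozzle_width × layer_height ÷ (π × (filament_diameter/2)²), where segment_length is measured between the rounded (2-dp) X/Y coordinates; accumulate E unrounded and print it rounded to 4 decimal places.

G0 X0.00 Y0.00 Z5.85
G1 X24.50 Y0.00 E1.2223
G1 X24.50 Y9.50 E1.6963
G1 X0.00 Y9.50 E2.9186
G1 X0.00 Y0.00 E3.3925

At z = 5.85 mm: the 24.5×9.5 cube contributes its full rectangle; the cube at (9.5, 8.5) is not intersected at this z (z outside [13.5, 20]); Combining (union): only the 24.5×9.5 cube is present, so the union is just that shape — 1 connected region. The outline is a single polygon with 4 vertices. Extrusion per mm of travel: 0.8 × 0.15 / (π × 0.875²) = 0.049890. Accumulating E over each segment gives final E = 3.3925.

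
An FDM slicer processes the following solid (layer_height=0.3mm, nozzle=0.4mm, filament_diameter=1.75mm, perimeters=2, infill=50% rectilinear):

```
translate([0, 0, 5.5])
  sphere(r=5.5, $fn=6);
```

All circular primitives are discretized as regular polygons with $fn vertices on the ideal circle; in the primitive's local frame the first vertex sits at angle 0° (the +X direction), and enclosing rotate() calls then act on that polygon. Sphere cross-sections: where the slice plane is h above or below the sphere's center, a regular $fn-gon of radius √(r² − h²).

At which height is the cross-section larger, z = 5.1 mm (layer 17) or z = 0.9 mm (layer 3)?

Layer 17 (z = 5.1): the sphere: section is a regular 6-gon, circumradius = √(r²−h²) = √(5.5²−0.4²) = 5.485 (area = (6/2)·5.485²·sin(360°/6) = 78.18 mm²). So its area = 78.18 mm². Layer 3 (z = 0.9): the r=5.5 sphere contributes a regular 6-gon of circumradius √(5.5²−4.6²) = 3.015 (area = (6/2)·3.015²·sin(360°/6) = 23.62 mm²). So its area = 23.62 mm². Layer 17 is larger (78.18 vs 23.62 mm²).

layer 17 (z = 5.1 mm)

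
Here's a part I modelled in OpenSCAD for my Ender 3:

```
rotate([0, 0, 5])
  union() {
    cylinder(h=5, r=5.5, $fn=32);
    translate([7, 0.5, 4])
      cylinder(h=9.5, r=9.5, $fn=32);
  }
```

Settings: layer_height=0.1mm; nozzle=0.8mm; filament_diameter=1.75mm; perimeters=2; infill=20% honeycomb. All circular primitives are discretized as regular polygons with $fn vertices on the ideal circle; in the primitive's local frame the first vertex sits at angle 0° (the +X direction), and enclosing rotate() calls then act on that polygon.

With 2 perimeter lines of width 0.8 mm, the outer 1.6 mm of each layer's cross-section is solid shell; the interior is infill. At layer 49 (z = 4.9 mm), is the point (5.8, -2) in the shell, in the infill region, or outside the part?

At z = 4.9 mm: the r=5.5 cylinder gives a regular 32-gon of circumradius 5.5 (constant along its height); the cylinder at (7, 0.5): section is a regular 32-gon, circumradius r=9.5; Merging all regions: the regions partially overlap (shared area 67.93 mm²), so overlapping operands fuse into one piece — 1 connected region; (rotated 5° about Z; rotation is an isometry so areas/perimeters/island counts are preserved). Overall, the cross-section is a single solid region. Undo the 5° rotation: the query point maps to (5.604, -2.498) in the un-rotated model frame. The nearest boundary edge runs (3.36, -8.28)→(1.72, -7.40); distance from the point to it = 6.15 mm. The point is inside the cross-section and 6.15 mm from the nearest boundary — more than the 1.6 mm shell width (2 × 0.8), so it's in the infill interior.

infill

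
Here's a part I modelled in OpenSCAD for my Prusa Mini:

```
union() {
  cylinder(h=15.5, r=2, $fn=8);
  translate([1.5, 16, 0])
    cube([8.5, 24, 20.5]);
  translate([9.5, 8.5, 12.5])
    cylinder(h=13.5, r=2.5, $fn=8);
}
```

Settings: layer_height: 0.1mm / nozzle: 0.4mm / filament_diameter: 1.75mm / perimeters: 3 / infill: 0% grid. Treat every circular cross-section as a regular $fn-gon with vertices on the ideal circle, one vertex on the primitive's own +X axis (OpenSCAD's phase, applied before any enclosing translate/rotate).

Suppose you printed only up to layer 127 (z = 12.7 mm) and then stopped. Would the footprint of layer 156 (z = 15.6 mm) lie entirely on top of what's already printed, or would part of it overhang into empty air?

entirely on top

Compare the two slices. At z = 12.7: the cylinder: section is a regular 8-gon, circumradius r=2 (area = (8/2)·2.000²·sin(360°/8) = 11.31 mm²); the cube at (1.5, 16) is present — its section is the full 8.5×24 rectangle (area 204.00 mm²); the r=2.5 cylinder at (9.5, 8.5) gives a regular 8-gon of circumradius 2.5 (constant along its height) (area = (8/2)·2.500²·sin(360°/8) = 17.68 mm²); Merging all regions: the 3 present regions are separate (no shared area or edge), so areas and boundary lengths simply add and each stays a separate island — area = 232.99 mm². At z = 15.6: the cylinder is not intersected at this z (z outside [0, 15.5]); the 8.5×24 cube at (1.5, 16) contributes its full rectangle (area 204.00 mm²); the r=2.5 cylinder at (9.5, 8.5) gives a regular 8-gon of circumradius 2.5 (constant along its height) (area = (8/2)·2.500²·sin(360°/8) = 17.68 mm²); Taking the union: the 2 present regions are separate (no shared area or edge), so areas and boundary lengths simply add and each stays a separate island — area = 221.68 mm². Checking containment: the cross-section at z = 15.6 is a subset of the cross-section at z = 12.7.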